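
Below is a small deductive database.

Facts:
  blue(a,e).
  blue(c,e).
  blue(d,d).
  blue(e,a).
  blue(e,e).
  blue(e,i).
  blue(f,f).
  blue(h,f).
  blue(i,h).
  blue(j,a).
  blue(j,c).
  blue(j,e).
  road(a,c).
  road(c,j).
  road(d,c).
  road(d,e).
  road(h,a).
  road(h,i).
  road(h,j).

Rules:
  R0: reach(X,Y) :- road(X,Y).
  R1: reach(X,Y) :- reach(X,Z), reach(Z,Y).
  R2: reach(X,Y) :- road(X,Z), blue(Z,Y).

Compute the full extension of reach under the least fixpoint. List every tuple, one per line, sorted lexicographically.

round 1: derive reach(a,c) via R0 from road(a,c)
round 1: derive reach(c,j) via R0 from road(c,j)
round 1: derive reach(d,c) via R0 from road(d,c)
round 1: derive reach(d,e) via R0 from road(d,e)
round 1: derive reach(h,a) via R0 from road(h,a)
round 1: derive reach(h,i) via R0 from road(h,i)
round 1: derive reach(h,j) via R0 from road(h,j)
round 1: derive reach(a,e) via R2 from road(a,c), blue(c,e)
round 1: derive reach(c,a) via R2 from road(c,j), blue(j,a)
round 1: derive reach(c,c) via R2 from road(c,j), blue(j,c)
round 1: derive reach(c,e) via R2 from road(c,j), blue(j,e)
round 1: derive reach(d,a) via R2 from road(d,e), blue(e,a)
round 1: derive reach(d,i) via R2 from road(d,e), blue(e,i)
round 1: derive reach(h,c) via R2 from road(h,j), blue(j,c)
round 1: derive reach(h,e) via R2 from road(h,a), blue(a,e)
round 1: derive reach(h,h) via R2 from road(h,i), blue(i,h)
round 2: derive reach(a,a) via R1 from reach(a,c), reach(c,a)
round 2: derive reach(a,j) via R1 from reach(a,c), reach(c,j)
round 2: derive reach(d,j) via R1 from reach(d,c), reach(c,j)

reach(a,a)
reach(a,c)
reach(a,e)
reach(a,j)
reach(c,a)
reach(c,c)
reach(c,e)
reach(c,j)
reach(d,a)
reach(d,c)
reach(d,e)
reach(d,i)
reach(d,j)
reach(h,a)
reach(h,c)
reach(h,e)
reach(h,h)
reach(h,i)
reach(h,j)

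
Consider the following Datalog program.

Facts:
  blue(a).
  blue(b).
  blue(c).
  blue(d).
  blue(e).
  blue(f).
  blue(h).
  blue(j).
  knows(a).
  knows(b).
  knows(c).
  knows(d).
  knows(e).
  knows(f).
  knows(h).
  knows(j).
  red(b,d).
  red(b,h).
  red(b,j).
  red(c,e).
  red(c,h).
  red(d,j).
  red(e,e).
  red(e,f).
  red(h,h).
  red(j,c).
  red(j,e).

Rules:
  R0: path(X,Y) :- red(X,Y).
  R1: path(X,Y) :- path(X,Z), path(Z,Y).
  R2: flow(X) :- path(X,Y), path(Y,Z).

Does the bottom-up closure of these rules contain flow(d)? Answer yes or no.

round 1: derive path(b,d) via R0 from red(b,d)
round 1: derive path(b,h) via R0 from red(b,h)
round 1: derive path(b,j) via R0 from red(b,j)
round 1: derive path(c,e) via R0 from red(c,e)
round 1: derive path(c,h) via R0 from red(c,h)
round 1: derive path(d,j) via R0 from red(d,j)
round 1: derive path(e,e) via R0 from red(e,e)
round 1: derive path(e,f) via R0 from red(e,f)
round 1: derive path(h,h) via R0 from red(h,h)
round 1: derive path(j,c) via R0 from red(j,c)
round 1: derive path(j,e) via R0 from red(j,e)
round 2: derive path(b,c) via R1 from path(b,j), path(j,c)
round 2: derive path(b,e) via R1 from path(b,j), path(j,e)
round 2: derive path(c,f) via R1 from path(c,e), path(e,f)
round 2: derive path(d,c) via R1 from path(d,j), path(j,c)
round 2: derive path(d,e) via R1 from path(d,j), path(j,e)
round 2: derive path(j,f) via R1 from path(j,e), path(e,f)
round 2: derive path(j,h) via R1 from path(j,c), path(c,h)
round 2: derive flow(b) via R2 from path(b,d), path(d,j)
round 2: derive flow(c) via R2 from path(c,e), path(e,e)
round 2: derive flow(d) via R2 from path(d,j), path(j,c)
round 2: derive flow(e) via R2 from path(e,e), path(e,e)
round 2: derive flow(h) via R2 from path(h,h), path(h,h)
round 2: derive flow(j) via R2 from path(j,c), path(c,e)
round 3: derive path(b,f) via R1 from path(b,c), path(c,f)
round 3: derive path(d,f) via R1 from path(d,c), path(c,f)
round 3: derive path(d,h) via R1 from path(d,c), path(c,h)

yes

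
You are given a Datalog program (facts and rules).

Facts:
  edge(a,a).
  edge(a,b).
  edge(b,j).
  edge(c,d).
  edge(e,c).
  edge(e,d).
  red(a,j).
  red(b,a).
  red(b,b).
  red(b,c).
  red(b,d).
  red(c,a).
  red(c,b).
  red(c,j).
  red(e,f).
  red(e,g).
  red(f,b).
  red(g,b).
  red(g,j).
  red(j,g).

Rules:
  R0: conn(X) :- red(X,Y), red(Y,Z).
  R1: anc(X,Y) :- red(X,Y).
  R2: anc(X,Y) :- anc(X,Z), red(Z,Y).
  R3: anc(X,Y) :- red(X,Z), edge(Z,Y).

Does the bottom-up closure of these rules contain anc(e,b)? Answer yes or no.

round 1: derive anc(a,j) via R1 from red(a,j)
round 1: derive anc(b,a) via R1 from red(b,a)
round 1: derive anc(b,b) via R1 from red(b,b)
round 1: derive anc(b,c) via R1 from red(b,c)
round 1: derive anc(b,d) via R1 from red(b,d)
round 1: derive anc(c,a) via R1 from red(c,a)
round 1: derive anc(c,b) via R1 from red(c,b)
round 1: derive anc(c,j) via R1 from red(c,j)
round 1: derive anc(e,f) via R1 from red(e,f)
round 1: derive anc(e,g) via R1 from red(e,g)
round 1: derive anc(f,b) via R1 from red(f,b)
round 1: derive anc(g,b) via R1 from red(g,b)
round 1: derive anc(g,j) via R1 from red(g,j)
round 1: derive anc(j,g) via R1 from red(j,g)
round 1: derive anc(b,j) via R3 from red(b,b), edge(b,j)
round 1: derive anc(f,j) via R3 from red(f,b), edge(b,j)
round 2: derive anc(a,g) via R2 from anc(a,j), red(j,g)
round 2: derive anc(b,g) via R2 from anc(b,j), red(j,g)
round 2: derive anc(c,c) via R2 from anc(c,b), red(b,c)
round 2: derive anc(c,d) via R2 from anc(c,b), red(b,d)
round 2: derive anc(c,g) via R2 from anc(c,j), red(j,g)
round 2: derive anc(e,b) via R2 from anc(e,f), red(f,b)
round 2: derive anc(e,j) via R2 from anc(e,g), red(g,j)
round 2: derive anc(f,a) via R2 from anc(f,b), red(b,a)
round 2: derive anc(f,c) via R2 from anc(f,b), red(b,c)
round 2: derive anc(f,d) via R2 from anc(f,b), red(b,d)
round 2: derive anc(f,g) via R2 from anc(f,j), red(j,g)
round 2: derive anc(g,a) via R2 from anc(g,b), red(b,a)
round 2: derive anc(g,c) via R2 from anc(g,b), red(b,c)
round 2: derive anc(g,d) via R2 from anc(g,b), red(b,d)
round 2: derive anc(g,g) via R2 from anc(g,j), red(j,g)
round 2: derive anc(j,b) via R2 from anc(j,g), red(g,b)
round 2: derive anc(j,j) via R2 from anc(j,g), red(g,j)
round 3: derive anc(a,b) via R2 from anc(a,g), red(g,b)
round 3: derive anc(e,a) via R2 from anc(e,b), red(b,a)
round 3: derive anc(e,c) via R2 from anc(e,b), red(b,c)
round 3: derive anc(e,d) via R2 from anc(e,b), red(b,d)
round 3: derive anc(j,a) via R2 from anc(j,b), red(b,a)
round 3: derive anc(j,c) via R2 from anc(j,b), red(b,c)
round 3: derive anc(j,d) via R2 from anc(j,b), red(b,d)
round 4: derive anc(a,a) via R2 from anc(a,b), red(b,a)
round 4: derive anc(a,c) via R2 from anc(a,b), red(b,c)
round 4: derive anc(a,d) via R2 from anc(a,b), red(b,d)

yes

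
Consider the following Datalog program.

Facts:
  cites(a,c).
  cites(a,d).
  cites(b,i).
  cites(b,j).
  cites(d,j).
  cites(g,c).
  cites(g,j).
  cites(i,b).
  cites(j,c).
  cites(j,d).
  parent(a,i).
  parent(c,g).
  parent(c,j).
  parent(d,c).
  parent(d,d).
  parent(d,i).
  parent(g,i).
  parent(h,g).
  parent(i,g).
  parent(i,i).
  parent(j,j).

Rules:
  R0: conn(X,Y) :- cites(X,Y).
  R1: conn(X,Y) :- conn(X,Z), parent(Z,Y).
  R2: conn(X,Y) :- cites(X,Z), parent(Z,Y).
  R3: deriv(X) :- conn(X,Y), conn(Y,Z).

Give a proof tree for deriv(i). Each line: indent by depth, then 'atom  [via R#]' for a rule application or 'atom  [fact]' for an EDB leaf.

round 1: derive conn(a,c) via R0 from cites(a,c)
round 1: derive conn(a,d) via R0 from cites(a,d)
round 1: derive conn(b,i) via R0 from cites(b,i)
round 1: derive conn(b,j) via R0 from cites(b,j)
round 1: derive conn(d,j) via R0 from cites(d,j)
round 1: derive conn(g,c) via R0 from cites(g,c)
round 1: derive conn(g,j) via R0 from cites(g,j)
round 1: derive conn(i,b) via R0 from cites(i,b)
round 1: derive conn(j,c) via R0 from cites(j,c)
round 1: derive conn(j,d) via R0 from cites(j,d)
round 1: derive conn(a,g) via R2 from cites(a,c), parent(c,g)
round 1: derive conn(a,i) via R2 from cites(a,d), parent(d,i)
round 1: derive conn(a,j) via R2 from cites(a,c), parent(c,j)
round 1: derive conn(b,g) via R2 from cites(b,i), parent(i,g)
round 1: derive conn(g,g) via R2 from cites(g,c), parent(c,g)
round 1: derive conn(j,g) via R2 from cites(j,c), parent(c,g)
round 1: derive conn(j,i) via R2 from cites(j,d), parent(d,i)
round 1: derive conn(j,j) via R2 from cites(j,c), parent(c,j)
round 2: derive conn(g,i) via R1 from conn(g,g), parent(g,i)
round 2: derive deriv(a) via R3 from conn(a,d), conn(d,j)
round 2: derive deriv(b) via R3 from conn(b,g), conn(g,c)
round 2: derive deriv(d) via R3 from conn(d,j), conn(j,c)
round 2: derive deriv(g) via R3 from conn(g,g), conn(g,c)
round 2: derive deriv(i) via R3 from conn(i,b), conn(b,g)
round 2: derive deriv(j) via R3 from conn(j,d), conn(d,j)

deriv(i)  [via R3]
  conn(i,b)  [via R0]
    cites(i,b)  [fact]
  conn(b,g)  [via R2]
    cites(b,i)  [fact]
    parent(i,g)  [fact]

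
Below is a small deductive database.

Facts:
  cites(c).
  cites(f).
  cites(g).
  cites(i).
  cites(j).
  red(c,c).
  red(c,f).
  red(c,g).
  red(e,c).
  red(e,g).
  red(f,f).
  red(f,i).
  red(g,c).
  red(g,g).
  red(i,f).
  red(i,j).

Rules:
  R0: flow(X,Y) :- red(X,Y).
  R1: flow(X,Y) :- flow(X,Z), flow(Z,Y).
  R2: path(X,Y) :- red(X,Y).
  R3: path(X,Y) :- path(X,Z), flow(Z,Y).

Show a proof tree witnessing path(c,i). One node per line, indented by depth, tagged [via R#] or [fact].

round 1: derive flow(c,c) via R0 from red(c,c)
round 1: derive flow(c,f) via R0 from red(c,f)
round 1: derive flow(c,g) via R0 from red(c,g)
round 1: derive flow(e,c) via R0 from red(e,c)
round 1: derive flow(e,g) via R0 from red(e,g)
round 1: derive flow(f,f) via R0 from red(f,f)
round 1: derive flow(f,i) via R0 from red(f,i)
round 1: derive flow(g,c) via R0 from red(g,c)
round 1: derive flow(g,g) via R0 from red(g,g)
round 1: derive flow(i,f) via R0 from red(i,f)
round 1: derive flow(i,j) via R0 from red(i,j)
round 1: derive path(c,c) via R2 from red(c,c)
round 1: derive path(c,f) via R2 from red(c,f)
round 1: derive path(c,g) via R2 from red(c,g)
round 1: derive path(e,c) via R2 from red(e,c)
round 1: derive path(e,g) via R2 from red(e,g)
round 1: derive path(f,f) via R2 from red(f,f)
round 1: derive path(f,i) via R2 from red(f,i)
round 1: derive path(g,c) via R2 from red(g,c)
round 1: derive path(g,g) via R2 from red(g,g)
round 1: derive path(i,f) via R2 from red(i,f)
round 1: derive path(i,j) via R2 from red(i,j)
round 2: derive flow(c,i) via R1 from flow(c,f), flow(f,i)
round 2: derive flow(e,f) via R1 from flow(e,c), flow(c,f)
round 2: derive flow(f,j) via R1 from flow(f,i), flow(i,j)
round 2: derive flow(g,f) via R1 from flow(g,c), flow(c,f)
round 2: derive flow(i,i) via R1 from flow(i,f), flow(f,i)
round 2: derive path(c,i) via R3 from path(c,f), flow(f,i)
round 2: derive path(e,f) via R3 from path(e,c), flow(c,f)
round 2: derive path(f,j) via R3 from path(f,i), flow(i,j)
round 2: derive path(g,f) via R3 from path(g,c), flow(c,f)
round 2: derive path(i,i) via R3 from path(i,f), flow(f,i)
round 3: derive flow(c,j) via R1 from flow(c,f), flow(f,j)
round 3: derive flow(e,i) via R1 from flow(e,c), flow(c,i)
round 3: derive flow(e,j) via R1 from flow(e,f), flow(f,j)
round 3: derive flow(g,i) via R1 from flow(g,c), flow(c,i)
round 3: derive flow(g,j) via R1 from flow(g,f), flow(f,j)
round 3: derive path(c,j) via R3 from path(c,f), flow(f,j)
round 3: derive path(e,i) via R3 from path(e,c), flow(c,i)
round 3: derive path(e,j) via R3 from path(e,f), flow(f,j)
round 3: derive path(g,i) via R3 from path(g,c), flow(c,i)
round 3: derive path(g,j) via R3 from path(g,f), flow(f,j)

path(c,i)  [via R3]
  path(c,f)  [via R2]
    red(c,f)  [fact]
  flow(f,i)  [via R0]
    red(f,i)  [fact]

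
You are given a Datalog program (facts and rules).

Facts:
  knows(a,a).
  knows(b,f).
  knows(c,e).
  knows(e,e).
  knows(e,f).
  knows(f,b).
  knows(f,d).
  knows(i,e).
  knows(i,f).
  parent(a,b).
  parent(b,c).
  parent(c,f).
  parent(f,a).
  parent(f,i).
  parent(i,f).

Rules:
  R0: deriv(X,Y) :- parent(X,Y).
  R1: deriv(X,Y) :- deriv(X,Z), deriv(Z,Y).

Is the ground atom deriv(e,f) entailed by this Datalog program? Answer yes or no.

round 1: derive deriv(a,b) via R0 from parent(a,b)
round 1: derive deriv(b,c) via R0 from parent(b,c)
round 1: derive deriv(c,f) via R0 from parent(c,f)
round 1: derive deriv(f,a) via R0 from parent(f,a)
round 1: derive deriv(f,i) via R0 from parent(f,i)
round 1: derive deriv(i,f) via R0 from parent(i,f)
round 2: derive deriv(a,c) via R1 from deriv(a,b), deriv(b,c)
round 2: derive deriv(b,f) via R1 from deriv(b,c), deriv(c,f)
round 2: derive deriv(c,a) via R1 from deriv(c,f), deriv(f,a)
round 2: derive deriv(c,i) via R1 from deriv(c,f), deriv(f,i)
round 2: derive deriv(f,b) via R1 from deriv(f,a), deriv(a,b)
round 2: derive deriv(f,f) via R1 from deriv(f,i), deriv(i,f)
round 2: derive deriv(i,a) via R1 from deriv(i,f), deriv(f,a)
round 2: derive deriv(i,i) via R1 from deriv(i,f), deriv(f,i)
round 3: derive deriv(a,a) via R1 from deriv(a,c), deriv(c,a)
round 3: derive deriv(a,f) via R1 from deriv(a,b), deriv(b,f)
round 3: derive deriv(a,i) via R1 from deriv(a,c), deriv(c,i)
round 3: derive deriv(b,a) via R1 from deriv(b,c), deriv(c,a)
round 3: derive deriv(b,b) via R1 from deriv(b,f), deriv(f,b)
round 3: derive deriv(b,i) via R1 from deriv(b,c), deriv(c,i)
round 3: derive deriv(c,b) via R1 from deriv(c,a), deriv(a,b)
round 3: derive deriv(c,c) via R1 from deriv(c,a), deriv(a,c)
round 3: derive deriv(f,c) via R1 from deriv(f,a), deriv(a,c)
round 3: derive deriv(i,b) via R1 from deriv(i,a), deriv(a,b)
round 3: derive deriv(i,c) via R1 from deriv(i,a), deriv(a,c)

no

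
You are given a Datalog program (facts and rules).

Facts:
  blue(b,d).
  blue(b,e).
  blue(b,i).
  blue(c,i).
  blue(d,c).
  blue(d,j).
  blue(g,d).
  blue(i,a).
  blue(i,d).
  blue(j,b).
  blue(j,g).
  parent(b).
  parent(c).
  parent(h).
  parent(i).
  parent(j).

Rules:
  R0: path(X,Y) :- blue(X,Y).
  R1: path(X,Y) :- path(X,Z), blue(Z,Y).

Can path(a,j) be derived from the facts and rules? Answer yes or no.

round 1: derive path(b,d) via R0 from blue(b,d)
round 1: derive path(b,e) via R0 from blue(b,e)
round 1: derive path(b,i) via R0 from blue(b,i)
round 1: derive path(c,i) via R0 from blue(c,i)
round 1: derive path(d,c) via R0 from blue(d,c)
round 1: derive path(d,j) via R0 from blue(d,j)
round 1: derive path(g,d) via R0 from blue(g,d)
round 1: derive path(i,a) via R0 from blue(i,a)
round 1: derive path(i,d) via R0 from blue(i,d)
round 1: derive path(j,b) via R0 from blue(j,b)
round 1: derive path(j,g) via R0 from blue(j,g)
round 2: derive path(b,a) via R1 from path(b,i), blue(i,a)
round 2: derive path(b,c) via R1 from path(b,d), blue(d,c)
round 2: derive path(b,j) via R1 from path(b,d), blue(d,j)
round 2: derive path(c,a) via R1 from path(c,i), blue(i,a)
round 2: derive path(c,d) via R1 from path(c,i), blue(i,d)
round 2: derive path(d,b) via R1 from path(d,j), blue(j,b)
round 2: derive path(d,g) via R1 from path(d,j), blue(j,g)
round 2: derive path(d,i) via R1 from path(d,c), blue(c,i)
round 2: derive path(g,c) via R1 from path(g,d), blue(d,c)
round 2: derive path(g,j) via R1 from path(g,d), blue(d,j)
round 2: derive path(i,c) via R1 from path(i,d), blue(d,c)
round 2: derive path(i,j) via R1 from path(i,d), blue(d,j)
round 2: derive path(j,d) via R1 from path(j,b), blue(b,d)
round 2: derive path(j,e) via R1 from path(j,b), blue(b,e)
round 2: derive path(j,i) via R1 from path(j,b), blue(b,i)
round 3: derive path(b,b) via R1 from path(b,j), blue(j,b)
round 3: derive path(b,g) via R1 from path(b,j), blue(j,g)
round 3: derive path(c,c) via R1 from path(c,d), blue(d,c)
round 3: derive path(c,j) via R1 from path(c,d), blue(d,j)
round 3: derive path(d,a) via R1 from path(d,i), blue(i,a)
round 3: derive path(d,d) via R1 from path(d,b), blue(b,d)
round 3: derive path(d,e) via R1 from path(d,b), blue(b,e)
round 3: derive path(g,b) via R1 from path(g,j), blue(j,b)
round 3: derive path(g,g) via R1 from path(g,j), blue(j,g)
round 3: derive path(g,i) via R1 from path(g,c), blue(c,i)
round 3: derive path(i,b) via R1 from path(i,j), blue(j,b)
round 3: derive path(i,g) via R1 from path(i,j), blue(j,g)
round 3: derive path(i,i) via R1 from path(i,c), blue(c,i)
round 3: derive path(j,a) via R1 from path(j,i), blue(i,a)
round 3: derive path(j,c) via R1 from path(j,d), blue(d,c)
round 3: derive path(j,j) via R1 from path(j,d), blue(d,j)
round 4: derive path(c,b) via R1 from path(c,j), blue(j,b)
round 4: derive path(c,g) via R1 from path(c,j), blue(j,g)
round 4: derive path(g,a) via R1 from path(g,i), blue(i,a)
round 4: derive path(g,e) via R1 from path(g,b), blue(b,e)
round 4: derive path(i,e) via R1 from path(i,b), blue(b,e)
round 5: derive path(c,e) via R1 from path(c,b), blue(b,e)

no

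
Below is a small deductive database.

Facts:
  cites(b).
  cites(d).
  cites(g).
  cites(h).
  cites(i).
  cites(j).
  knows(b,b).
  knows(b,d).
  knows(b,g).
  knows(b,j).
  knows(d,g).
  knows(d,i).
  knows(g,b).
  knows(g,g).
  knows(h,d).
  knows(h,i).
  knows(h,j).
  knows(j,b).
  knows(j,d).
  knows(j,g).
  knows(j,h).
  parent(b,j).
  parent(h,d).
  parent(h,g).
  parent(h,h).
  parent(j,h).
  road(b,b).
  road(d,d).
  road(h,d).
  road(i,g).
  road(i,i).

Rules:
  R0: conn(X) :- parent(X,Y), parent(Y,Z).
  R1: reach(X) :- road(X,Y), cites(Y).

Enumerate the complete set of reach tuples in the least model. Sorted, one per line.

reach(b)
reach(d)
reach(h)
reach(i)

round 1: derive reach(b) via R1 from road(b,b), cites(b)
round 1: derive reach(d) via R1 from road(d,d), cites(d)
round 1: derive reach(h) via R1 from road(h,d), cites(d)
round 1: derive reach(i) via R1 from road(i,g), cites(g)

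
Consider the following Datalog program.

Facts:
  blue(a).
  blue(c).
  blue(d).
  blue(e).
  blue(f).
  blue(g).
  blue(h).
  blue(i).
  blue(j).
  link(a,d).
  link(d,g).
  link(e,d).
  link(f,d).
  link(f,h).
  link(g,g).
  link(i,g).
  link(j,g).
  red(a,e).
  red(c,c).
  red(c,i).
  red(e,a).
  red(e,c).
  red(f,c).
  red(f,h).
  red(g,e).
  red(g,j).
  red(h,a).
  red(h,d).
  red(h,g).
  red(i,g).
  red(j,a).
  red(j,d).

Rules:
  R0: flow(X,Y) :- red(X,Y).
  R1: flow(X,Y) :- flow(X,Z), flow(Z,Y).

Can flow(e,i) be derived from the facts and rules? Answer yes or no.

yes

round 1: derive flow(a,e) via R0 from red(a,e)
round 1: derive flow(c,c) via R0 from red(c,c)
round 1: derive flow(c,i) via R0 from red(c,i)
round 1: derive flow(e,a) via R0 from red(e,a)
round 1: derive flow(e,c) via R0 from red(e,c)
round 1: derive flow(f,c) via R0 from red(f,c)
round 1: derive flow(f,h) via R0 from red(f,h)
round 1: derive flow(g,e) via R0 from red(g,e)
round 1: derive flow(g,j) via R0 from red(g,j)
round 1: derive flow(h,a) via R0 from red(h,a)
round 1: derive flow(h,d) via R0 from red(h,d)
round 1: derive flow(h,g) via R0 from red(h,g)
round 1: derive flow(i,g) via R0 from red(i,g)
round 1: derive flow(j,a) via R0 from red(j,a)
round 1: derive flow(j,d) via R0 from red(j,d)
round 2: derive flow(a,a) via R1 from flow(a,e), flow(e,a)
round 2: derive flow(a,c) via R1 from flow(a,e), flow(e,c)
round 2: derive flow(c,g) via R1 from flow(c,i), flow(i,g)
round 2: derive flow(e,e) via R1 from flow(e,a), flow(a,e)
round 2: derive flow(e,i) via R1 from flow(e,c), flow(c,i)
round 2: derive flow(f,a) via R1 from flow(f,h), flow(h,a)
round 2: derive flow(f,d) via R1 from flow(f,h), flow(h,d)
round 2: derive flow(f,g) via R1 from flow(f,h), flow(h,g)
round 2: derive flow(f,i) via R1 from flow(f,c), flow(c,i)
round 2: derive flow(g,a) via R1 from flow(g,e), flow(e,a)
round 2: derive flow(g,c) via R1 from flow(g,e), flow(e,c)
round 2: derive flow(g,d) via R1 from flow(g,j), flow(j,d)
round 2: derive flow(h,e) via R1 from flow(h,a), flow(a,e)
round 2: derive flow(h,j) via R1 from flow(h,g), flow(g,j)
round 2: derive flow(i,e) via R1 from flow(i,g), flow(g,e)
round 2: derive flow(i,j) via R1 from flow(i,g), flow(g,j)
round 2: derive flow(j,e) via R1 from flow(j,a), flow(a,e)
round 3: derive flow(a,g) via R1 from flow(a,c), flow(c,g)
round 3: derive flow(a,i) via R1 from flow(a,c), flow(c,i)
round 3: derive flow(c,a) via R1 from flow(c,g), flow(g,a)
round 3: derive flow(c,d) via R1 from flow(c,g), flow(g,d)
round 3: derive flow(c,e) via R1 from flow(c,g), flow(g,e)
round 3: derive flow(c,j) via R1 from flow(c,g), flow(g,j)
round 3: derive flow(e,g) via R1 from flow(e,c), flow(c,g)
round 3: derive flow(e,j) via R1 from flow(e,i), flow(i,j)
round 3: derive flow(f,e) via R1 from flow(f,a), flow(a,e)
round 3: derive flow(f,j) via R1 from flow(f,g), flow(g,j)
round 3: derive flow(g,g) via R1 from flow(g,c), flow(c,g)
round 3: derive flow(g,i) via R1 from flow(g,c), flow(c,i)
round 3: derive flow(h,c) via R1 from flow(h,a), flow(a,c)
round 3: derive flow(h,i) via R1 from flow(h,e), flow(e,i)
round 3: derive flow(i,a) via R1 from flow(i,e), flow(e,a)
round 3: derive flow(i,c) via R1 from flow(i,e), flow(e,c)
round 3: derive flow(i,d) via R1 from flow(i,g), flow(g,d)
round 3: derive flow(i,i) via R1 from flow(i,e), flow(e,i)
round 3: derive flow(j,c) via R1 from flow(j,a), flow(a,c)
round 3: derive flow(j,i) via R1 from flow(j,e), flow(e,i)
round 4: derive flow(a,d) via R1 from flow(a,c), flow(c,d)
round 4: derive flow(a,j) via R1 from flow(a,c), flow(c,j)
round 4: derive flow(e,d) via R1 from flow(e,c), flow(c,d)
round 4: derive flow(j,g) via R1 from flow(j,a), flow(a,g)
round 4: derive flow(j,j) via R1 from flow(j,c), flow(c,j)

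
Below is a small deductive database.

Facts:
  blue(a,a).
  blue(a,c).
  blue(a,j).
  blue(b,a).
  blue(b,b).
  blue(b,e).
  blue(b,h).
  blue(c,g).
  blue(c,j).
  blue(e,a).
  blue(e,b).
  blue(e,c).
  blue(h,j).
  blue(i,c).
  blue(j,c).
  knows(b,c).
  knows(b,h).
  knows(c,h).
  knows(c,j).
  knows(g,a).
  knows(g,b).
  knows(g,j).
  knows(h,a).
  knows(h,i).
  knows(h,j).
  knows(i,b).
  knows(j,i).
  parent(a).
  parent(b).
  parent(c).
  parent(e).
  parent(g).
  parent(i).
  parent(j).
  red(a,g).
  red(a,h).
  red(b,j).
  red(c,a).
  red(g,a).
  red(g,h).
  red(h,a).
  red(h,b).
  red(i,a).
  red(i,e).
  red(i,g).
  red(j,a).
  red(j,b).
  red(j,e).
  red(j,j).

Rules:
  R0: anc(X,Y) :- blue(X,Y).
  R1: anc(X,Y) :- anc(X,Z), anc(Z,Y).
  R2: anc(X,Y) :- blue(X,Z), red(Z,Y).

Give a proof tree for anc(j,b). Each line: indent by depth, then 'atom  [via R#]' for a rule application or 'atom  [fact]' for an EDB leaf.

round 1: derive anc(a,a) via R0 from blue(a,a)
round 1: derive anc(a,c) via R0 from blue(a,c)
round 1: derive anc(a,j) via R0 from blue(a,j)
round 1: derive anc(b,a) via R0 from blue(b,a)
round 1: derive anc(b,b) via R0 from blue(b,b)
round 1: derive anc(b,e) via R0 from blue(b,e)
round 1: derive anc(b,h) via R0 from blue(b,h)
round 1: derive anc(c,g) via R0 from blue(c,g)
round 1: derive anc(c,j) via R0 from blue(c,j)
round 1: derive anc(e,a) via R0 from blue(e,a)
round 1: derive anc(e,b) via R0 from blue(e,b)
round 1: derive anc(e,c) via R0 from blue(e,c)
round 1: derive anc(h,j) via R0 from blue(h,j)
round 1: derive anc(i,c) via R0 from blue(i,c)
round 1: derive anc(j,c) via R0 from blue(j,c)
round 1: derive anc(a,b) via R2 from blue(a,j), red(j,b)
round 1: derive anc(a,e) via R2 from blue(a,j), red(j,e)
round 1: derive anc(a,g) via R2 from blue(a,a), red(a,g)
round 1: derive anc(a,h) via R2 from blue(a,a), red(a,h)
round 1: derive anc(b,g) via R2 from blue(b,a), red(a,g)
round 1: derive anc(b,j) via R2 from blue(b,b), red(b,j)
round 1: derive anc(c,a) via R2 from blue(c,g), red(g,a)
round 1: derive anc(c,b) via R2 from blue(c,j), red(j,b)
round 1: derive anc(c,e) via R2 from blue(c,j), red(j,e)
round 1: derive anc(c,h) via R2 from blue(c,g), red(g,h)
round 1: derive anc(e,g) via R2 from blue(e,a), red(a,g)
round 1: derive anc(e,h) via R2 from blue(e,a), red(a,h)
round 1: derive anc(e,j) via R2 from blue(e,b), red(b,j)
round 1: derive anc(h,a) via R2 from blue(h,j), red(j,a)
round 1: derive anc(h,b) via R2 from blue(h,j), red(j,b)
round 1: derive anc(h,e) via R2 from blue(h,j), red(j,e)
round 1: derive anc(i,a) via R2 from blue(i,c), red(c,a)
round 1: derive anc(j,a) via R2 from blue(j,c), red(c,a)
round 2: derive anc(b,c) via R1 from anc(b,a), anc(a,c)
round 2: derive anc(c,c) via R1 from anc(c,a), anc(a,c)
round 2: derive anc(e,e) via R1 from anc(e,a), anc(a,e)
round 2: derive anc(h,c) via R1 from anc(h,a), anc(a,c)
round 2: derive anc(h,g) via R1 from anc(h,a), anc(a,g)
round 2: derive anc(h,h) via R1 from anc(h,a), anc(a,h)
round 2: derive anc(i,b) via R1 from anc(i,a), anc(a,b)
round 2: derive anc(i,e) via R1 from anc(i,a), anc(a,e)
round 2: derive anc(i,g) via R1 from anc(i,a), anc(a,g)
round 2: derive anc(i,h) via R1 from anc(i,a), anc(a,h)
round 2: derive anc(i,j) via R1 from anc(i,a), anc(a,j)
round 2: derive anc(j,b) via R1 from anc(j,a), anc(a,b)
round 2: derive anc(j,e) via R1 from anc(j,a), anc(a,e)
round 2: derive anc(j,g) via R1 from anc(j,a), anc(a,g)
round 2: derive anc(j,h) via R1 from anc(j,a), anc(a,h)
round 2: derive anc(j,j) via R1 from anc(j,a), anc(a,j)

anc(j,b)  [via R1]
  anc(j,a)  [via R2]
    blue(j,c)  [fact]
    red(c,a)  [fact]
  anc(a,b)  [via R2]
    blue(a,j)  [fact]
    red(j,b)  [fact]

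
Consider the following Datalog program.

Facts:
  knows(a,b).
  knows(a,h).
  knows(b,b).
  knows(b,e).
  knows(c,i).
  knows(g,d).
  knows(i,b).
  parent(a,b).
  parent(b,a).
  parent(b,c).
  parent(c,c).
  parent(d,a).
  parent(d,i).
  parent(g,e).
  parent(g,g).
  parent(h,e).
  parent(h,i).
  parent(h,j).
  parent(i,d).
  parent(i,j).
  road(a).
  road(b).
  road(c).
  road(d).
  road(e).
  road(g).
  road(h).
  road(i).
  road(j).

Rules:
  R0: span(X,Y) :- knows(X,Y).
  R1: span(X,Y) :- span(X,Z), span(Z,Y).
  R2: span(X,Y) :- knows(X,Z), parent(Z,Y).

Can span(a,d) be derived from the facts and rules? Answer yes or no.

yes

round 1: derive span(a,b) via R0 from knows(a,b)
round 1: derive span(a,h) via R0 from knows(a,h)
round 1: derive span(b,b) via R0 from knows(b,b)
round 1: derive span(b,e) via R0 from knows(b,e)
round 1: derive span(c,i) via R0 from knows(c,i)
round 1: derive span(g,d) via R0 from knows(g,d)
round 1: derive span(i,b) via R0 from knows(i,b)
round 1: derive span(a,a) via R2 from knows(a,b), parent(b,a)
round 1: derive span(a,c) via R2 from knows(a,b), parent(b,c)
round 1: derive span(a,e) via R2 from knows(a,h), parent(h,e)
round 1: derive span(a,i) via R2 from knows(a,h), parent(h,i)
round 1: derive span(a,j) via R2 from knows(a,h), parent(h,j)
round 1: derive span(b,a) via R2 from knows(b,b), parent(b,a)
round 1: derive span(b,c) via R2 from knows(b,b), parent(b,c)
round 1: derive span(c,d) via R2 from knows(c,i), parent(i,d)
round 1: derive span(c,j) via R2 from knows(c,i), parent(i,j)
round 1: derive span(g,a) via R2 from knows(g,d), parent(d,a)
round 1: derive span(g,i) via R2 from knows(g,d), parent(d,i)
round 1: derive span(i,a) via R2 from knows(i,b), parent(b,a)
round 1: derive span(i,c) via R2 from knows(i,b), parent(b,c)
round 2: derive span(a,d) via R1 from span(a,c), span(c,d)
round 2: derive span(b,d) via R1 from span(b,c), span(c,d)
round 2: derive span(b,h) via R1 from span(b,a), span(a,h)
round 2: derive span(b,i) via R1 from span(b,a), span(a,i)
round 2: derive span(b,j) via R1 from span(b,a), span(a,j)
round 2: derive span(c,a) via R1 from span(c,i), span(i,a)
round 2: derive span(c,b) via R1 from span(c,i), span(i,b)
round 2: derive span(c,c) via R1 from span(c,i), span(i,c)
round 2: derive span(g,b) via R1 from span(g,a), span(a,b)
round 2: derive span(g,c) via R1 from span(g,a), span(a,c)
round 2: derive span(g,e) via R1 from span(g,a), span(a,e)
round 2: derive span(g,h) via R1 from span(g,a), span(a,h)
round 2: derive span(g,j) via R1 from span(g,a), span(a,j)
round 2: derive span(i,d) via R1 from span(i,c), span(c,d)
round 2: derive span(i,e) via R1 from span(i,a), span(a,e)
round 2: derive span(i,h) via R1 from span(i,a), span(a,h)
round 2: derive span(i,i) via R1 from span(i,a), span(a,i)
round 2: derive span(i,j) via R1 from span(i,a), span(a,j)
round 3: derive span(c,e) via R1 from span(c,a), span(a,e)
round 3: derive span(c,h) via R1 from span(c,a), span(a,h)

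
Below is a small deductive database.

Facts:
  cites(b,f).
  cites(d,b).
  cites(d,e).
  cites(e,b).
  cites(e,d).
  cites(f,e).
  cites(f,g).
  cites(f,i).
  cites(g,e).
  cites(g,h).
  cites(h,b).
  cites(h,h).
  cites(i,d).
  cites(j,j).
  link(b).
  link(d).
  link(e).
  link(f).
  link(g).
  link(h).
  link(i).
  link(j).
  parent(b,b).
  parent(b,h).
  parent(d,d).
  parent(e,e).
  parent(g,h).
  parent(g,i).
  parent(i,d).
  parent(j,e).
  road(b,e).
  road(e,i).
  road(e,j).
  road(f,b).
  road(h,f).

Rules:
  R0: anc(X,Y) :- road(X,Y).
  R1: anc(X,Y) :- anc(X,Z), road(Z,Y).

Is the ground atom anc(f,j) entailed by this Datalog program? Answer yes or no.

yes

round 1: derive anc(b,e) via R0 from road(b,e)
round 1: derive anc(e,i) via R0 from road(e,i)
round 1: derive anc(e,j) via R0 from road(e,j)
round 1: derive anc(f,b) via R0 from road(f,b)
round 1: derive anc(h,f) via R0 from road(h,f)
round 2: derive anc(b,i) via R1 from anc(b,e), road(e,i)
round 2: derive anc(b,j) via R1 from anc(b,e), road(e,j)
round 2: derive anc(f,e) via R1 from anc(f,b), road(b,e)
round 2: derive anc(h,b) via R1 from anc(h,f), road(f,b)
round 3: derive anc(f,i) via R1 from anc(f,e), road(e,i)
round 3: derive anc(f,j) via R1 from anc(f,e), road(e,j)
round 3: derive anc(h,e) via R1 from anc(h,b), road(b,e)
round 4: derive anc(h,i) via R1 from anc(h,e), road(e,i)
round 4: derive anc(h,j) via R1 from anc(h,e), road(e,j)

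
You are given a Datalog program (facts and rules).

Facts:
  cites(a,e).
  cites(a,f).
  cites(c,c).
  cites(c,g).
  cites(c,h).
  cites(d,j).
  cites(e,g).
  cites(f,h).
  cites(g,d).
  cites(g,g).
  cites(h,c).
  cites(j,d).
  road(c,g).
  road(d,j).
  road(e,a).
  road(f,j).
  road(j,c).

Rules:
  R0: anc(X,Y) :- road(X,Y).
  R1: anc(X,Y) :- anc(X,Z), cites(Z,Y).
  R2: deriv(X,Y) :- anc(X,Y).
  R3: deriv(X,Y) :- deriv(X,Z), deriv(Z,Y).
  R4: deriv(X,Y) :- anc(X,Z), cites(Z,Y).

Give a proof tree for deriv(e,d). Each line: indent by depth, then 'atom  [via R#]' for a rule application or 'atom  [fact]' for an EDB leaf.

round 1: derive anc(c,g) via R0 from road(c,g)
round 1: derive anc(d,j) via R0 from road(d,j)
round 1: derive anc(e,a) via R0 from road(e,a)
round 1: derive anc(f,j) via R0 from road(f,j)
round 1: derive anc(j,c) via R0 from road(j,c)
round 2: derive anc(c,d) via R1 from anc(c,g), cites(g,d)
round 2: derive anc(d,d) via R1 from anc(d,j), cites(j,d)
round 2: derive anc(e,e) via R1 from anc(e,a), cites(a,e)
round 2: derive anc(e,f) via R1 from anc(e,a), cites(a,f)
round 2: derive anc(f,d) via R1 from anc(f,j), cites(j,d)
round 2: derive anc(j,g) via R1 from anc(j,c), cites(c,g)
round 2: derive anc(j,h) via R1 from anc(j,c), cites(c,h)
round 2: derive deriv(c,g) via R2 from anc(c,g)
round 2: derive deriv(d,j) via R2 from anc(d,j)
round 2: derive deriv(e,a) via R2 from anc(e,a)
round 2: derive deriv(f,j) via R2 from anc(f,j)
round 2: derive deriv(j,c) via R2 from anc(j,c)
round 2: derive deriv(c,d) via R4 from anc(c,g), cites(g,d)
round 2: derive deriv(d,d) via R4 from anc(d,j), cites(j,d)
round 2: derive deriv(e,e) via R4 from anc(e,a), cites(a,e)
round 2: derive deriv(e,f) via R4 from anc(e,a), cites(a,f)
round 2: derive deriv(f,d) via R4 from anc(f,j), cites(j,d)
round 2: derive deriv(j,g) via R4 from anc(j,c), cites(c,g)
round 2: derive deriv(j,h) via R4 from anc(j,c), cites(c,h)
round 3: derive anc(c,j) via R1 from anc(c,d), cites(d,j)
round 3: derive anc(e,g) via R1 from anc(e,e), cites(e,g)
round 3: derive anc(e,h) via R1 from anc(e,f), cites(f,h)
round 3: derive anc(j,d) via R1 from anc(j,g), cites(g,d)
round 3: derive deriv(c,j) via R3 from deriv(c,d), deriv(d,j)
round 3: derive deriv(d,c) via R3 from deriv(d,j), deriv(j,c)
round 3: derive deriv(d,g) via R3 from deriv(d,j), deriv(j,g)
round 3: derive deriv(d,h) via R3 from deriv(d,j), deriv(j,h)
round 3: derive deriv(e,d) via R3 from deriv(e,f), deriv(f,d)
round 3: derive deriv(e,j) via R3 from deriv(e,f), deriv(f,j)
round 3: derive deriv(f,c) via R3 from deriv(f,j), deriv(j,c)
round 3: derive deriv(f,g) via R3 from deriv(f,j), deriv(j,g)
round 3: derive deriv(f,h) via R3 from deriv(f,j), deriv(j,h)
round 3: derive deriv(j,d) via R3 from deriv(j,c), deriv(c,d)
round 3: derive deriv(e,g) via R4 from anc(e,e), cites(e,g)
round 3: derive deriv(e,h) via R4 from anc(e,f), cites(f,h)
round 4: derive anc(e,c) via R1 from anc(e,h), cites(h,c)
round 4: derive anc(e,d) via R1 from anc(e,g), cites(g,d)
round 4: derive anc(j,j) via R1 from anc(j,d), cites(d,j)
round 4: derive deriv(c,c) via R3 from deriv(c,d), deriv(d,c)
round 4: derive deriv(c,h) via R3 from deriv(c,d), deriv(d,h)
round 4: derive deriv(e,c) via R3 from deriv(e,d), deriv(d,c)
round 4: derive deriv(j,j) via R3 from deriv(j,c), deriv(c,j)
round 5: derive anc(e,j) via R1 from anc(e,d), cites(d,j)

deriv(e,d)  [via R3]
  deriv(e,f)  [via R4]
    anc(e,a)  [via R0]
      road(e,a)  [fact]
    cites(a,f)  [fact]
  deriv(f,d)  [via R4]
    anc(f,j)  [via R0]
      road(f,j)  [fact]
    cites(j,d)  [fact]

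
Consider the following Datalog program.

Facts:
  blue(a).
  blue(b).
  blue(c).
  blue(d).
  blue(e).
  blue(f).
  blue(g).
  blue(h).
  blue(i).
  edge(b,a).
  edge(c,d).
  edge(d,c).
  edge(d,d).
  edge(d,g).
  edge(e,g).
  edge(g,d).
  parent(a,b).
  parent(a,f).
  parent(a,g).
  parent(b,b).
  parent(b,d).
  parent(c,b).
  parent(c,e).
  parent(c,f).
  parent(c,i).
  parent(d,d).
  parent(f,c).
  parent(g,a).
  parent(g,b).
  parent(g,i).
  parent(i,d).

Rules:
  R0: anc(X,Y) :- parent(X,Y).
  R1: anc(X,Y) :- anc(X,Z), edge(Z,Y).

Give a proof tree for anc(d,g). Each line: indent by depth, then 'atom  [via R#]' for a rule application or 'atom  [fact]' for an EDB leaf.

round 1: derive anc(a,b) via R0 from parent(a,b)
round 1: derive anc(a,f) via R0 from parent(a,f)
round 1: derive anc(a,g) via R0 from parent(a,g)
round 1: derive anc(b,b) via R0 from parent(b,b)
round 1: derive anc(b,d) via R0 from parent(b,d)
round 1: derive anc(c,b) via R0 from parent(c,b)
round 1: derive anc(c,e) via R0 from parent(c,e)
round 1: derive anc(c,f) via R0 from parent(c,f)
round 1: derive anc(c,i) via R0 from parent(c,i)
round 1: derive anc(d,d) via R0 from parent(d,d)
round 1: derive anc(f,c) via R0 from parent(f,c)
round 1: derive anc(g,a) via R0 from parent(g,a)
round 1: derive anc(g,b) via R0 from parent(g,b)
round 1: derive anc(g,i) via R0 from parent(g,i)
round 1: derive anc(i,d) via R0 from parent(i,d)
round 2: derive anc(a,a) via R1 from anc(a,b), edge(b,a)
round 2: derive anc(a,d) via R1 from anc(a,g), edge(g,d)
round 2: derive anc(b,a) via R1 from anc(b,b), edge(b,a)
round 2: derive anc(b,c) via R1 from anc(b,d), edge(d,c)
round 2: derive anc(b,g) via R1 from anc(b,d), edge(d,g)
round 2: derive anc(c,a) via R1 from anc(c,b), edge(b,a)
round 2: derive anc(c,g) via R1 from anc(c,e), edge(e,g)
round 2: derive anc(d,c) via R1 from anc(d,d), edge(d,c)
round 2: derive anc(d,g) via R1 from anc(d,d), edge(d,g)
round 2: derive anc(f,d) via R1 from anc(f,c), edge(c,d)
round 2: derive anc(i,c) via R1 from anc(i,d), edge(d,c)
round 2: derive anc(i,g) via R1 from anc(i,d), edge(d,g)
round 3: derive anc(a,c) via R1 from anc(a,d), edge(d,c)
round 3: derive anc(c,d) via R1 from anc(c,g), edge(g,d)
round 3: derive anc(f,g) via R1 from anc(f,d), edge(d,g)
round 4: derive anc(c,c) via R1 from anc(c,d), edge(d,c)

anc(d,g)  [via R1]
  anc(d,d)  [via R0]
    parent(d,d)  [fact]
  edge(d,g)  [fact]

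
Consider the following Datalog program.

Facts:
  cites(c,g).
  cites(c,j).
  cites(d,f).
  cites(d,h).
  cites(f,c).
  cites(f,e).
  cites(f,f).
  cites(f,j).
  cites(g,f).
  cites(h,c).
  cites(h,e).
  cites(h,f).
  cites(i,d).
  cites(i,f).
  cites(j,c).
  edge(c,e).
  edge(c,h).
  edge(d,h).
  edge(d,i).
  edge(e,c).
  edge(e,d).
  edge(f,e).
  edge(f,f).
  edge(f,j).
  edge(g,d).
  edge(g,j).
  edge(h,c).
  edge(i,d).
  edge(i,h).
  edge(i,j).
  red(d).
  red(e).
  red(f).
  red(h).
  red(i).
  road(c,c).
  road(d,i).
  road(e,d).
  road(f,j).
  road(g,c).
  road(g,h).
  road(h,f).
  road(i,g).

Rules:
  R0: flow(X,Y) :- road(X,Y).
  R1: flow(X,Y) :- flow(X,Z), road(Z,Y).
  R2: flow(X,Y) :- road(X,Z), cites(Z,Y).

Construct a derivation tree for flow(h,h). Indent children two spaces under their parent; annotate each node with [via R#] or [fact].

round 1: derive flow(c,c) via R0 from road(c,c)
round 1: derive flow(d,i) via R0 from road(d,i)
round 1: derive flow(e,d) via R0 from road(e,d)
round 1: derive flow(f,j) via R0 from road(f,j)
round 1: derive flow(g,c) via R0 from road(g,c)
round 1: derive flow(g,h) via R0 from road(g,h)
round 1: derive flow(h,f) via R0 from road(h,f)
round 1: derive flow(i,g) via R0 from road(i,g)
round 1: derive flow(c,g) via R2 from road(c,c), cites(c,g)
round 1: derive flow(c,j) via R2 from road(c,c), cites(c,j)
round 1: derive flow(d,d) via R2 from road(d,i), cites(i,d)
round 1: derive flow(d,f) via R2 from road(d,i), cites(i,f)
round 1: derive flow(e,f) via R2 from road(e,d), cites(d,f)
round 1: derive flow(e,h) via R2 from road(e,d), cites(d,h)
round 1: derive flow(f,c) via R2 from road(f,j), cites(j,c)
round 1: derive flow(g,e) via R2 from road(g,h), cites(h,e)
round 1: derive flow(g,f) via R2 from road(g,h), cites(h,f)
round 1: derive flow(g,g) via R2 from road(g,c), cites(c,g)
round 1: derive flow(g,j) via R2 from road(g,c), cites(c,j)
round 1: derive flow(h,c) via R2 from road(h,f), cites(f,c)
round 1: derive flow(h,e) via R2 from road(h,f), cites(f,e)
round 1: derive flow(h,j) via R2 from road(h,f), cites(f,j)
round 1: derive flow(i,f) via R2 from road(i,g), cites(g,f)
round 2: derive flow(c,h) via R1 from flow(c,g), road(g,h)
round 2: derive flow(d,g) via R1 from flow(d,i), road(i,g)
round 2: derive flow(d,j) via R1 from flow(d,f), road(f,j)
round 2: derive flow(e,i) via R1 from flow(e,d), road(d,i)
round 2: derive flow(e,j) via R1 from flow(e,f), road(f,j)
round 2: derive flow(g,d) via R1 from flow(g,e), road(e,d)
round 2: derive flow(h,d) via R1 from flow(h,e), road(e,d)
round 2: derive flow(i,c) via R1 from flow(i,g), road(g,c)
round 2: derive flow(i,h) via R1 from flow(i,g), road(g,h)
round 2: derive flow(i,j) via R1 from flow(i,f), road(f,j)
round 3: derive flow(c,f) via R1 from flow(c,h), road(h,f)
round 3: derive flow(d,c) via R1 from flow(d,g), road(g,c)
round 3: derive flow(d,h) via R1 from flow(d,g), road(g,h)
round 3: derive flow(e,g) via R1 from flow(e,i), road(i,g)
round 3: derive flow(g,i) via R1 from flow(g,d), road(d,i)
round 3: derive flow(h,i) via R1 from flow(h,d), road(d,i)
round 4: derive flow(e,c) via R1 from flow(e,g), road(g,c)
round 4: derive flow(h,g) via R1 from flow(h,i), road(i,g)
round 5: derive flow(h,h) via R1 from flow(h,g), road(g,h)

flow(h,h)  [via R1]
  flow(h,g)  [via R1]
    flow(h,i)  [via R1]
      flow(h,d)  [via R1]
        flow(h,e)  [via R2]
          road(h,f)  [fact]
          cites(f,e)  [fact]
        road(e,d)  [fact]
      road(d,i)  [fact]
    road(i,g)  [fact]
  road(g,h)  [fact]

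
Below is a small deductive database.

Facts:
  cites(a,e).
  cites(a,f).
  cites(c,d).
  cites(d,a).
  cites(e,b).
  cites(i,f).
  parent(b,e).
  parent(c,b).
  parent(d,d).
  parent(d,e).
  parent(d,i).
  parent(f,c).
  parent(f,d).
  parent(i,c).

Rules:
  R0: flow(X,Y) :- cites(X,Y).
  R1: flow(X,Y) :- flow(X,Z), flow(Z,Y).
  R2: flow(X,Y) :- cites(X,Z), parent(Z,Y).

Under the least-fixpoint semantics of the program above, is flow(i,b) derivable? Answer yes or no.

round 1: derive flow(a,e) via R0 from cites(a,e)
round 1: derive flow(a,f) via R0 from cites(a,f)
round 1: derive flow(c,d) via R0 from cites(c,d)
round 1: derive flow(d,a) via R0 from cites(d,a)
round 1: derive flow(e,b) via R0 from cites(e,b)
round 1: derive flow(i,f) via R0 from cites(i,f)
round 1: derive flow(a,c) via R2 from cites(a,f), parent(f,c)
round 1: derive flow(a,d) via R2 from cites(a,f), parent(f,d)
round 1: derive flow(c,e) via R2 from cites(c,d), parent(d,e)
round 1: derive flow(c,i) via R2 from cites(c,d), parent(d,i)
round 1: derive flow(e,e) via R2 from cites(e,b), parent(b,e)
round 1: derive flow(i,c) via R2 from cites(i,f), parent(f,c)
round 1: derive flow(i,d) via R2 from cites(i,f), parent(f,d)
round 2: derive flow(a,a) via R1 from flow(a,d), flow(d,a)
round 2: derive flow(a,b) via R1 from flow(a,e), flow(e,b)
round 2: derive flow(a,i) via R1 from flow(a,c), flow(c,i)
round 2: derive flow(c,a) via R1 from flow(c,d), flow(d,a)
round 2: derive flow(c,b) via R1 from flow(c,e), flow(e,b)
round 2: derive flow(c,c) via R1 from flow(c,i), flow(i,c)
round 2: derive flow(c,f) via R1 from flow(c,i), flow(i,f)
round 2: derive flow(d,c) via R1 from flow(d,a), flow(a,c)
round 2: derive flow(d,d) via R1 from flow(d,a), flow(a,d)
round 2: derive flow(d,e) via R1 from flow(d,a), flow(a,e)
round 2: derive flow(d,f) via R1 from flow(d,a), flow(a,f)
round 2: derive flow(i,a) via R1 from flow(i,d), flow(d,a)
round 2: derive flow(i,e) via R1 from flow(i,c), flow(c,e)
round 2: derive flow(i,i) via R1 from flow(i,c), flow(c,i)
round 3: derive flow(d,b) via R1 from flow(d,a), flow(a,b)
round 3: derive flow(d,i) via R1 from flow(d,a), flow(a,i)
round 3: derive flow(i,b) via R1 from flow(i,a), flow(a,b)

yes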